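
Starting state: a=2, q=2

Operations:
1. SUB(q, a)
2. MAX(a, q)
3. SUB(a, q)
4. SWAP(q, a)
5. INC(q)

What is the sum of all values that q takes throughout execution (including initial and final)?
7

Values of q at each step:
Initial: q = 2
After step 1: q = 0
After step 2: q = 0
After step 3: q = 0
After step 4: q = 2
After step 5: q = 3
Sum = 2 + 0 + 0 + 0 + 2 + 3 = 7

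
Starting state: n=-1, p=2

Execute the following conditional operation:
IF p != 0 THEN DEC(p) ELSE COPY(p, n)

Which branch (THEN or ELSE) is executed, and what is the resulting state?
Branch: THEN, Final state: n=-1, p=1

Evaluating condition: p != 0
p = 2
Condition is True, so THEN branch executes
After DEC(p): n=-1, p=1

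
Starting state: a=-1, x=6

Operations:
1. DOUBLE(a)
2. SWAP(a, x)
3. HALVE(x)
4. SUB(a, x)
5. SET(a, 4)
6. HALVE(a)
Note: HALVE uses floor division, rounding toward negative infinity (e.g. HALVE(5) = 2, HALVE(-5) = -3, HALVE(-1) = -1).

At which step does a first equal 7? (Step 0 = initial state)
Step 4

Tracing a:
Initial: a = -1
After step 1: a = -2
After step 2: a = 6
After step 3: a = 6
After step 4: a = 7 ← first occurrence
After step 5: a = 4
After step 6: a = 2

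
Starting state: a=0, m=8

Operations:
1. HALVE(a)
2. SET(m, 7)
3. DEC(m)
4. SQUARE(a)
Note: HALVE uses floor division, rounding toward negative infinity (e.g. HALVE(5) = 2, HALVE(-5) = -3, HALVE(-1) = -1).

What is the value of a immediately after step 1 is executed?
a = 0

Tracing a through execution:
Initial: a = 0
After step 1 (HALVE(a)): a = 0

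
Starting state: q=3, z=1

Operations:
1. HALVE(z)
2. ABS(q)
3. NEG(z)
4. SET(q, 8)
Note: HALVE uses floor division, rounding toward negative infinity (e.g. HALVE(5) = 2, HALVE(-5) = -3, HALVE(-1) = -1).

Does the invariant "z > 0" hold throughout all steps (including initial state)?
No, violated after step 1

The invariant is violated after step 1.

State at each step:
Initial: q=3, z=1
After step 1: q=3, z=0
After step 2: q=3, z=0
After step 3: q=3, z=0
After step 4: q=8, z=0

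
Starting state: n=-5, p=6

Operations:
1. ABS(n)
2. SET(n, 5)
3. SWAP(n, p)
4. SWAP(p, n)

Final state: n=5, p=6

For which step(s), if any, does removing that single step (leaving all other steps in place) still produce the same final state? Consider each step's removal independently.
Step(s) 1, 2

Testing removal of each single step:
Without step 1: final = n=5, p=6 (same)
Without step 2: final = n=5, p=6 (same)
Without step 3: final = n=6, p=5 (different)
Without step 4: final = n=6, p=5 (different)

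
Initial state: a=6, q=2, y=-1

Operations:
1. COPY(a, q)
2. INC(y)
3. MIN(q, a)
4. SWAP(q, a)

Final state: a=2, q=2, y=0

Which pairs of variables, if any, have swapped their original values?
None

Comparing initial and final values:
q: 2 → 2
y: -1 → 0
a: 6 → 2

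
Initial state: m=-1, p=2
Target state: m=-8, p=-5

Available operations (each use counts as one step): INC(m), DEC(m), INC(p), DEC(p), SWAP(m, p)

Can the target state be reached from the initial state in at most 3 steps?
No

The target state cannot be reached within 3 steps.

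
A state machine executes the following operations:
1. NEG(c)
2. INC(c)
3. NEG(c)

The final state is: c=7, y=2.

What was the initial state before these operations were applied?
c=8, y=2

Working backwards:
Final state: c=7, y=2
Before step 3 (NEG(c)): c=-7, y=2
Before step 2 (INC(c)): c=-8, y=2
Before step 1 (NEG(c)): c=8, y=2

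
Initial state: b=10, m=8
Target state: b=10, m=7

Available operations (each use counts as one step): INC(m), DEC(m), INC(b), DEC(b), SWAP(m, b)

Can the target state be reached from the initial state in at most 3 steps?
Yes

Path (1 step): DEC(m)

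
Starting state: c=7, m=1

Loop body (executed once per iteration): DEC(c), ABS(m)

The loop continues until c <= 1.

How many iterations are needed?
6

Tracing iterations:
Initial: c=7, m=1
After iteration 1: c=6, m=1
After iteration 2: c=5, m=1
After iteration 3: c=4, m=1
After iteration 4: c=3, m=1
After iteration 5: c=2, m=1
After iteration 6: c=1, m=1
c <= 1 now holds, so the loop exits after 6 iterations.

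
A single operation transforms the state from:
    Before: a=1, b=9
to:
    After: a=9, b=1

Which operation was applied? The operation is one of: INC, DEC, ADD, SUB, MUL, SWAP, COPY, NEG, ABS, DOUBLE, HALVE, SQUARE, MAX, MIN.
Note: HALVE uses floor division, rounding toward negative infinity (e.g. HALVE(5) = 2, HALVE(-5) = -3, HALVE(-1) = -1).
SWAP(a, b)

Analyzing the change:
Before: a=1, b=9
After: a=9, b=1
Variable a changed from 1 to 9
Variable b changed from 9 to 1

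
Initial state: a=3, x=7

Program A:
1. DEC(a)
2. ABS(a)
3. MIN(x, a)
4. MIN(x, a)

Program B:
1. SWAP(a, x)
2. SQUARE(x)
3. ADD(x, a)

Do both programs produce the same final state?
No

Program A final state: a=2, x=2
Program B final state: a=7, x=16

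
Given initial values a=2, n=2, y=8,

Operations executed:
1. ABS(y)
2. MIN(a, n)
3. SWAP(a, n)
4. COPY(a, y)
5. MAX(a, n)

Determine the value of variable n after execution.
n = 2

Tracing execution:
Step 1: ABS(y) → n = 2
Step 2: MIN(a, n) → n = 2
Step 3: SWAP(a, n) → n = 2
Step 4: COPY(a, y) → n = 2
Step 5: MAX(a, n) → n = 2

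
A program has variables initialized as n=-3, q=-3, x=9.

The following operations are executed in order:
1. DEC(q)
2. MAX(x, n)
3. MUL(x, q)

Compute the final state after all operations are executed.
{n: -3, q: -4, x: -36}

Step-by-step execution:
Initial: n=-3, q=-3, x=9
After step 1 (DEC(q)): n=-3, q=-4, x=9
After step 2 (MAX(x, n)): n=-3, q=-4, x=9
After step 3 (MUL(x, q)): n=-3, q=-4, x=-36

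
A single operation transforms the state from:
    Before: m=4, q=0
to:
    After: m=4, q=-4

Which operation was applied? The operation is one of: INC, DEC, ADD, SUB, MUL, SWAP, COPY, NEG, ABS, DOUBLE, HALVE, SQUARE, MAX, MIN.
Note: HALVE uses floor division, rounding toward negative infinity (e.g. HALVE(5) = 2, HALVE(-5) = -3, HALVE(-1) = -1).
SUB(q, m)

Analyzing the change:
Before: m=4, q=0
After: m=4, q=-4
Variable q changed from 0 to -4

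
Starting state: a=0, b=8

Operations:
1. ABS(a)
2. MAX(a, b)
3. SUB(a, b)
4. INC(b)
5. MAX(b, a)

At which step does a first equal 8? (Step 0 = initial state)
Step 2

Tracing a:
Initial: a = 0
After step 1: a = 0
After step 2: a = 8 ← first occurrence
After step 3: a = 0
After step 4: a = 0
After step 5: a = 0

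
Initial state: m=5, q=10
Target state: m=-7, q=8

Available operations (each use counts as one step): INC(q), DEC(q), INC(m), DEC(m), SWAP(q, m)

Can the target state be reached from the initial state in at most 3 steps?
No

The target state cannot be reached within 3 steps.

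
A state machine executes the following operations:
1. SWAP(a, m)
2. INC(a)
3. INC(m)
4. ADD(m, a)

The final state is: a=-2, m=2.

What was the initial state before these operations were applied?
a=3, m=-3

Working backwards:
Final state: a=-2, m=2
Before step 4 (ADD(m, a)): a=-2, m=4
Before step 3 (INC(m)): a=-2, m=3
Before step 2 (INC(a)): a=-3, m=3
Before step 1 (SWAP(a, m)): a=3, m=-3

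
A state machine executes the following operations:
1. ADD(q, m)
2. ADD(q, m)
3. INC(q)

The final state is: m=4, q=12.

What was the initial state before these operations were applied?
m=4, q=3

Working backwards:
Final state: m=4, q=12
Before step 3 (INC(q)): m=4, q=11
Before step 2 (ADD(q, m)): m=4, q=7
Before step 1 (ADD(q, m)): m=4, q=3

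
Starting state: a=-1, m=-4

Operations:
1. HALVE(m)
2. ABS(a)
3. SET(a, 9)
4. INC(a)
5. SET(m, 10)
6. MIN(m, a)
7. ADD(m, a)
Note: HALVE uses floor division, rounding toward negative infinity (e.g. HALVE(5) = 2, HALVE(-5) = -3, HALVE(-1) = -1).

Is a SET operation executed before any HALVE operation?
No

First SET: step 3
First HALVE: step 1
Since 3 > 1, HALVE comes first.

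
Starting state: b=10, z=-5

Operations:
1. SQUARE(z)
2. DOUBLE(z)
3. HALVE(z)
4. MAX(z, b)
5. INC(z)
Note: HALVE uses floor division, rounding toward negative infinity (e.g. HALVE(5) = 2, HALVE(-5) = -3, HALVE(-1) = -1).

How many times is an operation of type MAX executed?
1

Counting MAX operations:
Step 4: MAX(z, b) ← MAX
Total: 1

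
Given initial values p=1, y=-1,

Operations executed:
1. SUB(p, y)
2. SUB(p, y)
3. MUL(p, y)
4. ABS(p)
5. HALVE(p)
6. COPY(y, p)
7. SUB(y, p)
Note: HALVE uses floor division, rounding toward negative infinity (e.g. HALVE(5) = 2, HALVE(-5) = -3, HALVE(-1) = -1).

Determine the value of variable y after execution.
y = 0

Tracing execution:
Step 1: SUB(p, y) → y = -1
Step 2: SUB(p, y) → y = -1
Step 3: MUL(p, y) → y = -1
Step 4: ABS(p) → y = -1
Step 5: HALVE(p) → y = -1
Step 6: COPY(y, p) → y = 1
Step 7: SUB(y, p) → y = 0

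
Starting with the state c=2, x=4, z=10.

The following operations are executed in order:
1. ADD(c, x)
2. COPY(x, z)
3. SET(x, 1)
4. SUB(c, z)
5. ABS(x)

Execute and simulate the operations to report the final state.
{c: -4, x: 1, z: 10}

Step-by-step execution:
Initial: c=2, x=4, z=10
After step 1 (ADD(c, x)): c=6, x=4, z=10
After step 2 (COPY(x, z)): c=6, x=10, z=10
After step 3 (SET(x, 1)): c=6, x=1, z=10
After step 4 (SUB(c, z)): c=-4, x=1, z=10
After step 5 (ABS(x)): c=-4, x=1, z=10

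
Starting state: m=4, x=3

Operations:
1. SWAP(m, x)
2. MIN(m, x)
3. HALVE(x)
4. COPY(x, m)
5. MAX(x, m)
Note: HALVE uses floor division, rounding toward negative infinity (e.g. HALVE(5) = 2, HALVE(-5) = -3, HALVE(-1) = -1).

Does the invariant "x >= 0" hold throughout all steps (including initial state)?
Yes

The invariant holds at every step.

State at each step:
Initial: m=4, x=3
After step 1: m=3, x=4
After step 2: m=3, x=4
After step 3: m=3, x=2
After step 4: m=3, x=3
After step 5: m=3, x=3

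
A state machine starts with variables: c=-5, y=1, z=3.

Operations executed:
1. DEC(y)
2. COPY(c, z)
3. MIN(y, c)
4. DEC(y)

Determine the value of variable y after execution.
y = -1

Tracing execution:
Step 1: DEC(y) → y = 0
Step 2: COPY(c, z) → y = 0
Step 3: MIN(y, c) → y = 0
Step 4: DEC(y) → y = -1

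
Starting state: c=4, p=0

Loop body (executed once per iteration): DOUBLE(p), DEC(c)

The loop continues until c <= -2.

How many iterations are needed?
6

Tracing iterations:
Initial: c=4, p=0
After iteration 1: c=3, p=0
After iteration 2: c=2, p=0
After iteration 3: c=1, p=0
After iteration 4: c=0, p=0
After iteration 5: c=-1, p=0
After iteration 6: c=-2, p=0
c <= -2 now holds, so the loop exits after 6 iterations.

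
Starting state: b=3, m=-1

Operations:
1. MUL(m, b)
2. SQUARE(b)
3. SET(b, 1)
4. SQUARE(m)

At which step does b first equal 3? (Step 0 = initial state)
Step 0

Tracing b:
Initial: b = 3 ← first occurrence
After step 1: b = 3
After step 2: b = 9
After step 3: b = 1
After step 4: b = 1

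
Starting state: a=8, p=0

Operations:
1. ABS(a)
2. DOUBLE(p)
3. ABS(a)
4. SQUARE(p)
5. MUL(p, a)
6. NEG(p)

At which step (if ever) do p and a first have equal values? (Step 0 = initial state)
Never

p and a never become equal during execution.

Comparing values at each step:
Initial: p=0, a=8
After step 1: p=0, a=8
After step 2: p=0, a=8
After step 3: p=0, a=8
After step 4: p=0, a=8
After step 5: p=0, a=8
After step 6: p=0, a=8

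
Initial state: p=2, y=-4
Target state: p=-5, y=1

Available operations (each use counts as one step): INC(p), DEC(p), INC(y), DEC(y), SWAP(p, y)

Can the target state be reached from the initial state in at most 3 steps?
Yes

Path (3 steps): DEC(p) → DEC(y) → SWAP(p, y)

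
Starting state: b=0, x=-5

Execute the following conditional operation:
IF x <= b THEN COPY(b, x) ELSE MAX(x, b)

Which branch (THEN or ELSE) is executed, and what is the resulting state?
Branch: THEN, Final state: b=-5, x=-5

Evaluating condition: x <= b
x = -5, b = 0
Condition is True, so THEN branch executes
After COPY(b, x): b=-5, x=-5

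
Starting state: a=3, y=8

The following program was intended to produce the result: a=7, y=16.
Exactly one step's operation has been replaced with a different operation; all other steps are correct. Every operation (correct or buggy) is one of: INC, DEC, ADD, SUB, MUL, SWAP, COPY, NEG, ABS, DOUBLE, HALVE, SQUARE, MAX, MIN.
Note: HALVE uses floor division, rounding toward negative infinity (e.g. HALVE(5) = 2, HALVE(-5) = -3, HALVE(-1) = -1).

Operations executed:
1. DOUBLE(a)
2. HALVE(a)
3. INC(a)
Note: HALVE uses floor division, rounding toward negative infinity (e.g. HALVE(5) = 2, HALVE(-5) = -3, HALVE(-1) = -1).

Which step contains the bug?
Step 2

Trace with buggy code:
Initial: a=3, y=8
After step 1: a=6, y=8
After step 2: a=3, y=8
After step 3: a=4, y=8
Actual final a=4, y=8 ≠ expected a=7, y=16.
Step 2 is the only position where a single-operation replacement can produce the expected result.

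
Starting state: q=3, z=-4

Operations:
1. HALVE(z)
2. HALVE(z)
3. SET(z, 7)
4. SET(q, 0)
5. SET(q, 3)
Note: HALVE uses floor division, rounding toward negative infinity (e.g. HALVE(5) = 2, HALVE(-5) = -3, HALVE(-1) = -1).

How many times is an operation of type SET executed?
3

Counting SET operations:
Step 3: SET(z, 7) ← SET
Step 4: SET(q, 0) ← SET
Step 5: SET(q, 3) ← SET
Total: 3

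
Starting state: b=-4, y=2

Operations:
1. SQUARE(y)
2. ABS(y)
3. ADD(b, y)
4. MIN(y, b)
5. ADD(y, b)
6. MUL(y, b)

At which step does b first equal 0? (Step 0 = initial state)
Step 3

Tracing b:
Initial: b = -4
After step 1: b = -4
After step 2: b = -4
After step 3: b = 0 ← first occurrence
After step 4: b = 0
After step 5: b = 0
After step 6: b = 0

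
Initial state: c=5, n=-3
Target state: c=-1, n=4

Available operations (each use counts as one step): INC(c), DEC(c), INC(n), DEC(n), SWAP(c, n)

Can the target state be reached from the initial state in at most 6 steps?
Yes

Path (4 steps): DEC(c) → INC(n) → INC(n) → SWAP(c, n)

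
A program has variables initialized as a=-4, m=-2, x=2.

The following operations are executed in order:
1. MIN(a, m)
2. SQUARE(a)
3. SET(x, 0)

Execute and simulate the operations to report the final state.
{a: 16, m: -2, x: 0}

Step-by-step execution:
Initial: a=-4, m=-2, x=2
After step 1 (MIN(a, m)): a=-4, m=-2, x=2
After step 2 (SQUARE(a)): a=16, m=-2, x=2
After step 3 (SET(x, 0)): a=16, m=-2, x=0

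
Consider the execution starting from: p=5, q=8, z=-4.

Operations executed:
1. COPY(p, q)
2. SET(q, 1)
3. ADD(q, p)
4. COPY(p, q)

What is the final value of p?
p = 9

Tracing execution:
Step 1: COPY(p, q) → p = 8
Step 2: SET(q, 1) → p = 8
Step 3: ADD(q, p) → p = 8
Step 4: COPY(p, q) → p = 9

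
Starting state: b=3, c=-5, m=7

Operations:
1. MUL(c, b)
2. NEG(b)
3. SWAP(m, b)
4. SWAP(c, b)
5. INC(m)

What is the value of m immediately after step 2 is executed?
m = 7

Tracing m through execution:
Initial: m = 7
After step 1 (MUL(c, b)): m = 7
After step 2 (NEG(b)): m = 7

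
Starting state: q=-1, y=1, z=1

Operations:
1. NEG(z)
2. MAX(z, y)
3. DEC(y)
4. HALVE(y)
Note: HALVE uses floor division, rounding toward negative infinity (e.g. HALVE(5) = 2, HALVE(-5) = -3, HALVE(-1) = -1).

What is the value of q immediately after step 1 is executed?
q = -1

Tracing q through execution:
Initial: q = -1
After step 1 (NEG(z)): q = -1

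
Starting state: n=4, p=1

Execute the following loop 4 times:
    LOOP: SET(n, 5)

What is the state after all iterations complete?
n=5, p=1

Iteration trace:
Start: n=4, p=1
After iteration 1: n=5, p=1
After iteration 2: n=5, p=1
After iteration 3: n=5, p=1
After iteration 4: n=5, p=1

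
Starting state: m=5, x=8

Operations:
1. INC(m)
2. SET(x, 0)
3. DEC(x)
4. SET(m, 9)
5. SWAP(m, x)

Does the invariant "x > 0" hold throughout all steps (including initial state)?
No, violated after step 2

The invariant is violated after step 2.

State at each step:
Initial: m=5, x=8
After step 1: m=6, x=8
After step 2: m=6, x=0
After step 3: m=6, x=-1
After step 4: m=9, x=-1
After step 5: m=-1, x=9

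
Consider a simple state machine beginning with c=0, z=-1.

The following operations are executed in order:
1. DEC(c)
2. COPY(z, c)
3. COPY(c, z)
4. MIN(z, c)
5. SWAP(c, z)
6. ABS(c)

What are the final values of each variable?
{c: 1, z: -1}

Step-by-step execution:
Initial: c=0, z=-1
After step 1 (DEC(c)): c=-1, z=-1
After step 2 (COPY(z, c)): c=-1, z=-1
After step 3 (COPY(c, z)): c=-1, z=-1
After step 4 (MIN(z, c)): c=-1, z=-1
After step 5 (SWAP(c, z)): c=-1, z=-1
After step 6 (ABS(c)): c=1, z=-1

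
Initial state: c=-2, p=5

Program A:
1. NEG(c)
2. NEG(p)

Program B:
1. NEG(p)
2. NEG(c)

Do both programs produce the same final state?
Yes

Program A final state: c=2, p=-5
Program B final state: c=2, p=-5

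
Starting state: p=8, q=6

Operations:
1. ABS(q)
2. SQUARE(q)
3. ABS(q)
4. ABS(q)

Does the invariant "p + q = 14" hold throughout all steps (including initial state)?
No, violated after step 2

The invariant is violated after step 2.

State at each step:
Initial: p=8, q=6
After step 1: p=8, q=6
After step 2: p=8, q=36
After step 3: p=8, q=36
After step 4: p=8, q=36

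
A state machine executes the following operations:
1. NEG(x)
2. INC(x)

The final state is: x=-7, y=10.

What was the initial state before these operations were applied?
x=8, y=10

Working backwards:
Final state: x=-7, y=10
Before step 2 (INC(x)): x=-8, y=10
Before step 1 (NEG(x)): x=8, y=10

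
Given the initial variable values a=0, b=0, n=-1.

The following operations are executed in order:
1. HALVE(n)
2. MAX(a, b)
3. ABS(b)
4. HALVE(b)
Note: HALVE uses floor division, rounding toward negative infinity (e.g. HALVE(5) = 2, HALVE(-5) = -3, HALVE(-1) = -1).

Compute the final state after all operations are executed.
{a: 0, b: 0, n: -1}

Step-by-step execution:
Initial: a=0, b=0, n=-1
After step 1 (HALVE(n)): a=0, b=0, n=-1
After step 2 (MAX(a, b)): a=0, b=0, n=-1
After step 3 (ABS(b)): a=0, b=0, n=-1
After step 4 (HALVE(b)): a=0, b=0, n=-1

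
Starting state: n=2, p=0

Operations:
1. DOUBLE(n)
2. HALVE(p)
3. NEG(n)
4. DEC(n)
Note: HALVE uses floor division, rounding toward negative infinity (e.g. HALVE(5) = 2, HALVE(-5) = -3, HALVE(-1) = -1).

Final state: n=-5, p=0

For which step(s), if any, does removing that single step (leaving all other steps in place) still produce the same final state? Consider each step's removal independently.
Step(s) 2

Testing removal of each single step:
Without step 1: final = n=-3, p=0 (different)
Without step 2: final = n=-5, p=0 (same)
Without step 3: final = n=3, p=0 (different)
Without step 4: final = n=-4, p=0 (different)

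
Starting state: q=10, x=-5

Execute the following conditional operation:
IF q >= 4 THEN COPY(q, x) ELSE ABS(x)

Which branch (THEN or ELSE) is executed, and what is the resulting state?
Branch: THEN, Final state: q=-5, x=-5

Evaluating condition: q >= 4
q = 10
Condition is True, so THEN branch executes
After COPY(q, x): q=-5, x=-5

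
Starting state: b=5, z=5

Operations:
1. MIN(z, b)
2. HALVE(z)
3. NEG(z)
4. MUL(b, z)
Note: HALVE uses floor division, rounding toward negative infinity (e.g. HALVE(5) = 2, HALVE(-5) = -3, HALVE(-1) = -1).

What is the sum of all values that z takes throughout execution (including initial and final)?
8

Values of z at each step:
Initial: z = 5
After step 1: z = 5
After step 2: z = 2
After step 3: z = -2
After step 4: z = -2
Sum = 5 + 5 + 2 + -2 + -2 = 8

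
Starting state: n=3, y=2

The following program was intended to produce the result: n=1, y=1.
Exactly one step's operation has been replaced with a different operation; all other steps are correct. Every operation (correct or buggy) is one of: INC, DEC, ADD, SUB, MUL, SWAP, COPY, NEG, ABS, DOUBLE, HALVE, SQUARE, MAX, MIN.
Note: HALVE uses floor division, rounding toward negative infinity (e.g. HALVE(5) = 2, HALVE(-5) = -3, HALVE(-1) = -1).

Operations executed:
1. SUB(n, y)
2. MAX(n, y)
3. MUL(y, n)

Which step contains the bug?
Step 2

Trace with buggy code:
Initial: n=3, y=2
After step 1: n=1, y=2
After step 2: n=2, y=2
After step 3: n=2, y=4
Actual final n=2, y=4 ≠ expected n=1, y=1.
Step 2 is the only position where a single-operation replacement can produce the expected result.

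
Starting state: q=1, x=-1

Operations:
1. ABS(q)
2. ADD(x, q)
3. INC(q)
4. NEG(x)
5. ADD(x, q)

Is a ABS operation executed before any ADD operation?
Yes

First ABS: step 1
First ADD: step 2
Since 1 < 2, ABS comes first.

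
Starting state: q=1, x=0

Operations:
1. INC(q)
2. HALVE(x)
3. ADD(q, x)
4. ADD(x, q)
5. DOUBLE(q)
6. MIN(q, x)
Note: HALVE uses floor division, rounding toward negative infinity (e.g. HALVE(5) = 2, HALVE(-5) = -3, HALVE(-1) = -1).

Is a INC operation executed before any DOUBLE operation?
Yes

First INC: step 1
First DOUBLE: step 5
Since 1 < 5, INC comes first.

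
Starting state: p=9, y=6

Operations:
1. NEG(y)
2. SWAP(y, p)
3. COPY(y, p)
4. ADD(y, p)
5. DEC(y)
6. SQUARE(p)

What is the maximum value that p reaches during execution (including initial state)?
36

Values of p at each step:
Initial: p = 9
After step 1: p = 9
After step 2: p = -6
After step 3: p = -6
After step 4: p = -6
After step 5: p = -6
After step 6: p = 36 ← maximum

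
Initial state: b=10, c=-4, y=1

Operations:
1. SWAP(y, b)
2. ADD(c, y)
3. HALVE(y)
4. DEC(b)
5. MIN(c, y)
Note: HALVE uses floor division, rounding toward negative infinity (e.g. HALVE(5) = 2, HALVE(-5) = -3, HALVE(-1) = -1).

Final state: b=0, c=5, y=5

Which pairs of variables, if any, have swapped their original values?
None

Comparing initial and final values:
y: 1 → 5
b: 10 → 0
c: -4 → 5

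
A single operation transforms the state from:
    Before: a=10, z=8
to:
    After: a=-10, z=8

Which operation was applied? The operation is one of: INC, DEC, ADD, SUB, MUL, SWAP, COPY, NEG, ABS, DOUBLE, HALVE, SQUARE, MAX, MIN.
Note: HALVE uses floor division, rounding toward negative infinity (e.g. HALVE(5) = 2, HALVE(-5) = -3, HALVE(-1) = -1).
NEG(a)

Analyzing the change:
Before: a=10, z=8
After: a=-10, z=8
Variable a changed from 10 to -10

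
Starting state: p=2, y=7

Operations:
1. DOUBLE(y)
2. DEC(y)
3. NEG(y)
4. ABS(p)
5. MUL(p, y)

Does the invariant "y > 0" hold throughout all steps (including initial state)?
No, violated after step 3

The invariant is violated after step 3.

State at each step:
Initial: p=2, y=7
After step 1: p=2, y=14
After step 2: p=2, y=13
After step 3: p=2, y=-13
After step 4: p=2, y=-13
After step 5: p=-26, y=-13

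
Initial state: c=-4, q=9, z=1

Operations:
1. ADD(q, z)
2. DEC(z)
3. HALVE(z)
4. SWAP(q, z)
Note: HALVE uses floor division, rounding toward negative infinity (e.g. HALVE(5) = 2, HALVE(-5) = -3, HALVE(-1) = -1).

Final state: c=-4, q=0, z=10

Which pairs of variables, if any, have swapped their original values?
None

Comparing initial and final values:
q: 9 → 0
c: -4 → -4
z: 1 → 10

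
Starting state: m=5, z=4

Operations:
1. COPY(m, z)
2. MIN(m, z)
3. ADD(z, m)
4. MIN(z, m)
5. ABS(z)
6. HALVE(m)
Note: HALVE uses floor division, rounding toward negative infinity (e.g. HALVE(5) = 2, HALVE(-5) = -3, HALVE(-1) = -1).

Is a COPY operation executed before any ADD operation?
Yes

First COPY: step 1
First ADD: step 3
Since 1 < 3, COPY comes first.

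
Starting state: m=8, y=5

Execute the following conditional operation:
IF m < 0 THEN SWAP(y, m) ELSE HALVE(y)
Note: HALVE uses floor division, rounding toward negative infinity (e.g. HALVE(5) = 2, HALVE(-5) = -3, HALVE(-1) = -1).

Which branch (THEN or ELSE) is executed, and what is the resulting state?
Branch: ELSE, Final state: m=8, y=2

Evaluating condition: m < 0
m = 8
Condition is False, so ELSE branch executes
After HALVE(y): m=8, y=2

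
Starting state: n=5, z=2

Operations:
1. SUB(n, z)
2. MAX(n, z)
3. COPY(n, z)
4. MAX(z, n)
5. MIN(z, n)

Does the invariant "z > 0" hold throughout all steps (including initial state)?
Yes

The invariant holds at every step.

State at each step:
Initial: n=5, z=2
After step 1: n=3, z=2
After step 2: n=3, z=2
After step 3: n=2, z=2
After step 4: n=2, z=2
After step 5: n=2, z=2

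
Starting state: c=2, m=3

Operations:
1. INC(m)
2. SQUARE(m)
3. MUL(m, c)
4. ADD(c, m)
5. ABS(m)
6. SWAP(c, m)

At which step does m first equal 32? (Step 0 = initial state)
Step 3

Tracing m:
Initial: m = 3
After step 1: m = 4
After step 2: m = 16
After step 3: m = 32 ← first occurrence
After step 4: m = 32
After step 5: m = 32
After step 6: m = 34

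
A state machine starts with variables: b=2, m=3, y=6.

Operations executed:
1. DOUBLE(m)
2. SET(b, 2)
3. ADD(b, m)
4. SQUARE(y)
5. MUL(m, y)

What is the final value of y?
y = 36

Tracing execution:
Step 1: DOUBLE(m) → y = 6
Step 2: SET(b, 2) → y = 6
Step 3: ADD(b, m) → y = 6
Step 4: SQUARE(y) → y = 36
Step 5: MUL(m, y) → y = 36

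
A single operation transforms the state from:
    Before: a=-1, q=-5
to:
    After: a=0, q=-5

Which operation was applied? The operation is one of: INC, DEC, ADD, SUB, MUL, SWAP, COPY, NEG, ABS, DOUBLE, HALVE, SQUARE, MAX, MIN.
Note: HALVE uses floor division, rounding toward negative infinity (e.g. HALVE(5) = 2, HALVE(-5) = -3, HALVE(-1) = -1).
INC(a)

Analyzing the change:
Before: a=-1, q=-5
After: a=0, q=-5
Variable a changed from -1 to 0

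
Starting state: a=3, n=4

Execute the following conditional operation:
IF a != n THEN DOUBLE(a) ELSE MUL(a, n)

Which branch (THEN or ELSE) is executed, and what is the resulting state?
Branch: THEN, Final state: a=6, n=4

Evaluating condition: a != n
a = 3, n = 4
Condition is True, so THEN branch executes
After DOUBLE(a): a=6, n=4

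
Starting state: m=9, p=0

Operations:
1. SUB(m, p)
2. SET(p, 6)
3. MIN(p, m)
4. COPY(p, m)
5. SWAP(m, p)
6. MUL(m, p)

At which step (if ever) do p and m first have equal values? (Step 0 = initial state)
Step 4

p and m first become equal after step 4.

Comparing values at each step:
Initial: p=0, m=9
After step 1: p=0, m=9
After step 2: p=6, m=9
After step 3: p=6, m=9
After step 4: p=9, m=9 ← equal!
After step 5: p=9, m=9 ← equal!
After step 6: p=9, m=81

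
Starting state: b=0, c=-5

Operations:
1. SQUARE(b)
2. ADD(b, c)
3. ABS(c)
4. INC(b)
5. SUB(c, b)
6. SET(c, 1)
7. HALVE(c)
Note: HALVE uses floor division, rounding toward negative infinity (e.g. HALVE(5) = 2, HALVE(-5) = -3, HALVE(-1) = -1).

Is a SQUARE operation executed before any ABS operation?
Yes

First SQUARE: step 1
First ABS: step 3
Since 1 < 3, SQUARE comes first.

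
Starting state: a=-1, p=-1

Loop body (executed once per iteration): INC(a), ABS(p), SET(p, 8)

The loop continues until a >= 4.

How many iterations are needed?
5

Tracing iterations:
Initial: a=-1, p=-1
After iteration 1: a=0, p=8
After iteration 2: a=1, p=8
After iteration 3: a=2, p=8
After iteration 4: a=3, p=8
After iteration 5: a=4, p=8
a >= 4 now holds, so the loop exits after 5 iterations.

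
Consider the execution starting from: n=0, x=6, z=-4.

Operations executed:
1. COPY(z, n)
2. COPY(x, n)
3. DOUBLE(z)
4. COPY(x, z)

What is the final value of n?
n = 0

Tracing execution:
Step 1: COPY(z, n) → n = 0
Step 2: COPY(x, n) → n = 0
Step 3: DOUBLE(z) → n = 0
Step 4: COPY(x, z) → n = 0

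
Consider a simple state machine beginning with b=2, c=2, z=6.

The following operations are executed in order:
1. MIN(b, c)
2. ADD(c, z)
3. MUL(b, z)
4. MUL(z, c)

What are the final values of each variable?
{b: 12, c: 8, z: 48}

Step-by-step execution:
Initial: b=2, c=2, z=6
After step 1 (MIN(b, c)): b=2, c=2, z=6
After step 2 (ADD(c, z)): b=2, c=8, z=6
After step 3 (MUL(b, z)): b=12, c=8, z=6
After step 4 (MUL(z, c)): b=12, c=8, z=48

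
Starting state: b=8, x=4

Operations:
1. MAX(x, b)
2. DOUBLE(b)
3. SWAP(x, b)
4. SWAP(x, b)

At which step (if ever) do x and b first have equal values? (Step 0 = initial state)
Step 1

x and b first become equal after step 1.

Comparing values at each step:
Initial: x=4, b=8
After step 1: x=8, b=8 ← equal!
After step 2: x=8, b=16
After step 3: x=16, b=8
After step 4: x=8, b=16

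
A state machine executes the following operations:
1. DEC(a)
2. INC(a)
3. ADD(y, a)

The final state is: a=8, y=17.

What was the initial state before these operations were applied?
a=8, y=9

Working backwards:
Final state: a=8, y=17
Before step 3 (ADD(y, a)): a=8, y=9
Before step 2 (INC(a)): a=7, y=9
Before step 1 (DEC(a)): a=8, y=9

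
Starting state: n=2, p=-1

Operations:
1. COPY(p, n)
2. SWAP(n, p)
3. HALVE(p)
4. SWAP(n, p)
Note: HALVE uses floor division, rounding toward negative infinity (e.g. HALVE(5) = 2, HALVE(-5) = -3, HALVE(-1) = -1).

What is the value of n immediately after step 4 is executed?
n = 1

Tracing n through execution:
Initial: n = 2
After step 1 (COPY(p, n)): n = 2
After step 2 (SWAP(n, p)): n = 2
After step 3 (HALVE(p)): n = 2
After step 4 (SWAP(n, p)): n = 1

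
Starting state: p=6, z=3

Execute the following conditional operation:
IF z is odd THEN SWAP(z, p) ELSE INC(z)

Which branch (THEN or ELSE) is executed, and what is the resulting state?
Branch: THEN, Final state: p=3, z=6

Evaluating condition: z is odd
Condition is True, so THEN branch executes
After SWAP(z, p): p=3, z=6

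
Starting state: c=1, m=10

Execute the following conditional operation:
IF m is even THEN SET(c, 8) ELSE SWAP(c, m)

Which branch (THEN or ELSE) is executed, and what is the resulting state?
Branch: THEN, Final state: c=8, m=10

Evaluating condition: m is even
Condition is True, so THEN branch executes
After SET(c, 8): c=8, m=10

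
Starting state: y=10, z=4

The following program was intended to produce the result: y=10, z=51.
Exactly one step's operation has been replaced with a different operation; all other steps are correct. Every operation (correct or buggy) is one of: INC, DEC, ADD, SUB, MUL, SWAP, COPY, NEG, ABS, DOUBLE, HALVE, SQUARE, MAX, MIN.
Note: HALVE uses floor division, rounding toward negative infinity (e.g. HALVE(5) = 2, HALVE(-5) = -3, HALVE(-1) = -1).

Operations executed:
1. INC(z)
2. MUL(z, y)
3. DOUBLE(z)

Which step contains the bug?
Step 3

Trace with buggy code:
Initial: y=10, z=4
After step 1: y=10, z=5
After step 2: y=10, z=50
After step 3: y=10, z=100
Actual final y=10, z=100 ≠ expected y=10, z=51.
Step 3 is the only position where a single-operation replacement can produce the expected result.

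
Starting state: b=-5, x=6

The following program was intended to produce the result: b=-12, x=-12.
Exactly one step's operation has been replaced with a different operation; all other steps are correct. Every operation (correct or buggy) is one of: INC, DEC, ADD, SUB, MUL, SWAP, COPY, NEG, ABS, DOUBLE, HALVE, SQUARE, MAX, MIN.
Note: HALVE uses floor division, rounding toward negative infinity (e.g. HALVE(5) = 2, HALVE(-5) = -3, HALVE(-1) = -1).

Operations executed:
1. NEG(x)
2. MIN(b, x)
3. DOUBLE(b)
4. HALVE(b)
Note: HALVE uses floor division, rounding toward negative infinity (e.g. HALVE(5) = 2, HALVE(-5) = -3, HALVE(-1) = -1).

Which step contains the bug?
Step 4

Trace with buggy code:
Initial: b=-5, x=6
After step 1: b=-5, x=-6
After step 2: b=-6, x=-6
After step 3: b=-12, x=-6
After step 4: b=-6, x=-6
Actual final b=-6, x=-6 ≠ expected b=-12, x=-12.
Step 4 is the only position where a single-operation replacement can produce the expected result.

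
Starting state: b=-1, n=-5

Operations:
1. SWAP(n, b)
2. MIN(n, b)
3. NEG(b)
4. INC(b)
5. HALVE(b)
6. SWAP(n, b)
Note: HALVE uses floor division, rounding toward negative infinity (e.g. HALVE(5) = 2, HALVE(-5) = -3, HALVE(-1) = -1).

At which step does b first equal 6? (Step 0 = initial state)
Step 4

Tracing b:
Initial: b = -1
After step 1: b = -5
After step 2: b = -5
After step 3: b = 5
After step 4: b = 6 ← first occurrence
After step 5: b = 3
After step 6: b = -5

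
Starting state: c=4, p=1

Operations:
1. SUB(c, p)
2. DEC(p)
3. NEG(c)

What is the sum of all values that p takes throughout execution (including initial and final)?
2

Values of p at each step:
Initial: p = 1
After step 1: p = 1
After step 2: p = 0
After step 3: p = 0
Sum = 1 + 1 + 0 + 0 = 2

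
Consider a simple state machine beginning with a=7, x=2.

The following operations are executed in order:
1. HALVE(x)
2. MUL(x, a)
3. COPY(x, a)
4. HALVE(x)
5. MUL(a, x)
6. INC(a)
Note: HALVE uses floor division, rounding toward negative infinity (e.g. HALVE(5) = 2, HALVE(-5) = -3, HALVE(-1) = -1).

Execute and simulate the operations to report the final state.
{a: 22, x: 3}

Step-by-step execution:
Initial: a=7, x=2
After step 1 (HALVE(x)): a=7, x=1
After step 2 (MUL(x, a)): a=7, x=7
After step 3 (COPY(x, a)): a=7, x=7
After step 4 (HALVE(x)): a=7, x=3
After step 5 (MUL(a, x)): a=21, x=3
After step 6 (INC(a)): a=22, x=3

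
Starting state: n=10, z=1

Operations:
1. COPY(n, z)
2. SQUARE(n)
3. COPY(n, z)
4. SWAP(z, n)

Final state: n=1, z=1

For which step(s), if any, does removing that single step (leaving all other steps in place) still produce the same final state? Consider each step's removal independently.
Step(s) 1, 2, 3, 4

Testing removal of each single step:
Without step 1: final = n=1, z=1 (same)
Without step 2: final = n=1, z=1 (same)
Without step 3: final = n=1, z=1 (same)
Without step 4: final = n=1, z=1 (same)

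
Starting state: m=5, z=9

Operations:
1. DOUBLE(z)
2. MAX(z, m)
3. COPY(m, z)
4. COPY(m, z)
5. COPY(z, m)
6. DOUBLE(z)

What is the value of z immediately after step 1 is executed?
z = 18

Tracing z through execution:
Initial: z = 9
After step 1 (DOUBLE(z)): z = 18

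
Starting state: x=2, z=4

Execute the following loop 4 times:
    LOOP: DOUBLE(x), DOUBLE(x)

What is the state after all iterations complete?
x=512, z=4

Iteration trace:
Start: x=2, z=4
After iteration 1: x=8, z=4
After iteration 2: x=32, z=4
After iteration 3: x=128, z=4
After iteration 4: x=512, z=4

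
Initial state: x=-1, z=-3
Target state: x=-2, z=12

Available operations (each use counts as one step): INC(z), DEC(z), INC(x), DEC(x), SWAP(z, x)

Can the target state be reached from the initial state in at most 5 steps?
No

The target state cannot be reached within 5 steps.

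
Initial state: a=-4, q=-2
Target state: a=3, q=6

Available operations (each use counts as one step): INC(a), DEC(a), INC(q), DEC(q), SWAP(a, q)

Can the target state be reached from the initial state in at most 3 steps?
No

The target state cannot be reached within 3 steps.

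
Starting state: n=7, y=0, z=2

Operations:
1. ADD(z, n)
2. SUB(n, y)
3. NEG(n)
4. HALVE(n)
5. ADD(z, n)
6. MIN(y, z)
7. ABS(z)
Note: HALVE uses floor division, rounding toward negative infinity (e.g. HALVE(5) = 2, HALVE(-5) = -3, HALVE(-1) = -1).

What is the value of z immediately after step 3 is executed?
z = 9

Tracing z through execution:
Initial: z = 2
After step 1 (ADD(z, n)): z = 9
After step 2 (SUB(n, y)): z = 9
After step 3 (NEG(n)): z = 9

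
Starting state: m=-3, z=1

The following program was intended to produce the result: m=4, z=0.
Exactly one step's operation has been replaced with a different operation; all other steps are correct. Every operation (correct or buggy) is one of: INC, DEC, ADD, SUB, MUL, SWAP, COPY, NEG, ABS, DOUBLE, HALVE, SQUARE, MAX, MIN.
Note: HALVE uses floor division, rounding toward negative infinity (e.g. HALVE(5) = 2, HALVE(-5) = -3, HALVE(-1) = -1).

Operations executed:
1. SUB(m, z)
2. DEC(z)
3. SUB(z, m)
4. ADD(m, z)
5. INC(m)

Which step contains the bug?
Step 5

Trace with buggy code:
Initial: m=-3, z=1
After step 1: m=-4, z=1
After step 2: m=-4, z=0
After step 3: m=-4, z=4
After step 4: m=0, z=4
After step 5: m=1, z=4
Actual final m=1, z=4 ≠ expected m=4, z=0.
Step 5 is the only position where a single-operation replacement can produce the expected result.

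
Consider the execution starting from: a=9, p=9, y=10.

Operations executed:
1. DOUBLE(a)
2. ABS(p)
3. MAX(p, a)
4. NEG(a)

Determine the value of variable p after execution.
p = 18

Tracing execution:
Step 1: DOUBLE(a) → p = 9
Step 2: ABS(p) → p = 9
Step 3: MAX(p, a) → p = 18
Step 4: NEG(a) → p = 18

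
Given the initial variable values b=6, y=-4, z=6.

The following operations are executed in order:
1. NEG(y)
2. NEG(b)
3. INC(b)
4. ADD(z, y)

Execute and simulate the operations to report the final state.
{b: -5, y: 4, z: 10}

Step-by-step execution:
Initial: b=6, y=-4, z=6
After step 1 (NEG(y)): b=6, y=4, z=6
After step 2 (NEG(b)): b=-6, y=4, z=6
After step 3 (INC(b)): b=-5, y=4, z=6
After step 4 (ADD(z, y)): b=-5, y=4, z=10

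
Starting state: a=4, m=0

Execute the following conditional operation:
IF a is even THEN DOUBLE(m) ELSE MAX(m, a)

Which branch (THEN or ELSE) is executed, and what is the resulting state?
Branch: THEN, Final state: a=4, m=0

Evaluating condition: a is even
Condition is True, so THEN branch executes
After DOUBLE(m): a=4, m=0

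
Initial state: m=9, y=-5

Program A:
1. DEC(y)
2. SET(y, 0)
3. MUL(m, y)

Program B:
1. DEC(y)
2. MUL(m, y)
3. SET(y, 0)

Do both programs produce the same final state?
No

Program A final state: m=0, y=0
Program B final state: m=-54, y=0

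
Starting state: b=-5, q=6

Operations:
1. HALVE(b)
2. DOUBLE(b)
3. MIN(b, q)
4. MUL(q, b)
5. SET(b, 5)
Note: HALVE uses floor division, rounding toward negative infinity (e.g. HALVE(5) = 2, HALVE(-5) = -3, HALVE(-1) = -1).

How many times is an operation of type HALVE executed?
1

Counting HALVE operations:
Step 1: HALVE(b) ← HALVE
Total: 1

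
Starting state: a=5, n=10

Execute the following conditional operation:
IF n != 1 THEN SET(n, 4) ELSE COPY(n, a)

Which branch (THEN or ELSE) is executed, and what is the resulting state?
Branch: THEN, Final state: a=5, n=4

Evaluating condition: n != 1
n = 10
Condition is True, so THEN branch executes
After SET(n, 4): a=5, n=4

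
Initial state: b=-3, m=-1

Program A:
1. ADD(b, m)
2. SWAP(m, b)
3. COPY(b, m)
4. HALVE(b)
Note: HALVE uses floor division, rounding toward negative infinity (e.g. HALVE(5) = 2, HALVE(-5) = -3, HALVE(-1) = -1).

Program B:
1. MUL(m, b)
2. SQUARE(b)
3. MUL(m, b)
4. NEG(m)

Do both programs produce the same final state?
No

Program A final state: b=-2, m=-4
Program B final state: b=9, m=-27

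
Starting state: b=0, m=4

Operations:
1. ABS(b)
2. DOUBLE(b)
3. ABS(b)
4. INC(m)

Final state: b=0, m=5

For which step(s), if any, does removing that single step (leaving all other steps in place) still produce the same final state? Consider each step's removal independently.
Step(s) 1, 2, 3

Testing removal of each single step:
Without step 1: final = b=0, m=5 (same)
Without step 2: final = b=0, m=5 (same)
Without step 3: final = b=0, m=5 (same)
Without step 4: final = b=0, m=4 (different)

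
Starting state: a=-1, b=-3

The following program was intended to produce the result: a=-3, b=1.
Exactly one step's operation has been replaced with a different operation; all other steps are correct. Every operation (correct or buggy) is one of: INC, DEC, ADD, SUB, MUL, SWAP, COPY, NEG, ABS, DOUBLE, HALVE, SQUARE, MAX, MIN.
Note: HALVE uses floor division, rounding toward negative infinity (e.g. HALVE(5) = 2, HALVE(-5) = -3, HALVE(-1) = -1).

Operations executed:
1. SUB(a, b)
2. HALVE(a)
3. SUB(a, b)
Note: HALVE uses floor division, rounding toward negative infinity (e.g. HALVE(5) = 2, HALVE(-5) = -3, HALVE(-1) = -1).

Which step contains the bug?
Step 3

Trace with buggy code:
Initial: a=-1, b=-3
After step 1: a=2, b=-3
After step 2: a=1, b=-3
After step 3: a=4, b=-3
Actual final a=4, b=-3 ≠ expected a=-3, b=1.
Step 3 is the only position where a single-operation replacement can produce the expected result.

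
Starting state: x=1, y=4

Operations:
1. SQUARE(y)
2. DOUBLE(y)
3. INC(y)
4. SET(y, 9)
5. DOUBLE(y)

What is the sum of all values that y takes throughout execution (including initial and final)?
112

Values of y at each step:
Initial: y = 4
After step 1: y = 16
After step 2: y = 32
After step 3: y = 33
After step 4: y = 9
After step 5: y = 18
Sum = 4 + 16 + 32 + 33 + 9 + 18 = 112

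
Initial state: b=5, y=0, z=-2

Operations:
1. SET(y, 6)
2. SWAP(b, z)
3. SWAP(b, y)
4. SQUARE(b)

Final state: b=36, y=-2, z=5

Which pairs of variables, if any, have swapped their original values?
None

Comparing initial and final values:
b: 5 → 36
z: -2 → 5
y: 0 → -2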